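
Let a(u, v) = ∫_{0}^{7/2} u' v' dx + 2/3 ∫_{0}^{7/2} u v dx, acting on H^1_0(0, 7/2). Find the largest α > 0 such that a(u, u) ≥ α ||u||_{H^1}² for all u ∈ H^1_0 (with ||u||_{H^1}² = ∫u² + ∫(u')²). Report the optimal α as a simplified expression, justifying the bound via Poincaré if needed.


α = 2*(49 + 6*π^2)/(3*(4*π^2 + 49))

Coercivity of a(·,·) on H^1_0(0, 7/2) means a(u, u) ≥ α ||u||_{H^1}² for every u ∈ H^1_0.
The interval has length L = 7/2, and Poincaré/coercivity depend only on L. Here a(u, u) = ∫(u')² + (2/3)·∫u².
Here 0 < c = 2/3 < 1. The condition a(u,u) ≥ α||u||_{H^1}² reads (1−α)∫(u')² ≥ (α−c)∫u². Any admissible α is ≤ 1 (rapidly oscillating u have ∫u²/∫(u')² → 0), and α = 1 would force 0 ≥ (1−c)∫u², impossible since c < 1; so 1−α > 0. By the sharp Poincaré inequality on H^1_0 of an interval of length L, ∫(u')² ≥ (π/L)²∫u² with equality for the first sine mode sin(π(x−x₀)/L) (x₀ the left endpoint), so the inequality holds for all u iff (1−α)(π/L)² ≥ α − c, i.e. α ≤ ((π/L)² + c)/((π/L)² + 1) = (1 + c(L/π)²)/(1 + (L/π)²). With (π/L)² = 4*π^2/49 and c = 2/3, the largest admissible constant is α = ((π/L)² + c)/((π/L)² + 1).
Simplifying, α = 2*(49 + 6*π^2)/(3*(4*π^2 + 49)).


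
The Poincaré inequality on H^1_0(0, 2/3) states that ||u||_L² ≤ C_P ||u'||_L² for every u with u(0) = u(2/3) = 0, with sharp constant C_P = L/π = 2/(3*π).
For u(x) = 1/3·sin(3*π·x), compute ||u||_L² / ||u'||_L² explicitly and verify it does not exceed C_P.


||u||_L² / ||u'||_L² = 1/(3*π) < C_P = 2/(3*π).

u(x) = 1/3·sin(3*π·x), so u'(x) = π*cos(3*π*x).
Writing u(x) = A·sin(kπx/L) with A = 1/3 and k = 2, use ∫_0^L sin²(kπx/L) dx = L/2 and ∫_0^L cos²(kπx/L) dx = L/2.
u² = 1/9·sin²(3*π·x) and (u')² = π^2·cos²(3*π·x), and each of sin², cos² integrates to L/2 = 1/3 over (0, 2/3).
∫_0^2/3 u² dx = 1/27, so ||u||_L² = sqrt(3)/9.
∫_0^2/3 (u')² dx = π^2/3, so ||u'||_L² = sqrt(3)*π/3.
Ratio ||u||_L² / ||u'||_L² = 1/(3*π).
Sharp Poincaré constant on H^1_0(0, 2/3) is C_P = L/π = 2/(3*π), achieved by sin(3*π/2·x).
This is the k = 2 harmonic; the ratio L/(kπ) is strictly less than C_P = L/π, consistent with the sharp inequality ||u||_L² ≤ C_P ||u'||_L².


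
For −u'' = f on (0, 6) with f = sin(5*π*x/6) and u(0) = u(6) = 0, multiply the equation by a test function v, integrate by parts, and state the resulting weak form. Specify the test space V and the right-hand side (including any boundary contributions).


V = H^1_0(0, 6) (so v(0) = v(6) = 0); weak form: ∫_0^6 u'v' dx = ∫_0^6 (sin(5*π*x/6)) v dx for all v ∈ V.

Multiply both sides by a test function v and integrate from 0 to 6:
  ∫_0^6 −u''(x) v(x) dx = ∫_0^6 f(x) v(x) dx.
Integrate the LHS by parts once:
  ∫_0^6 −u'' v dx = −[u'(x) v(x)]_0^6 + ∫_0^6 u'(x) v'(x) dx.
Thus ∫_0^6 u'(x) v'(x) dx = ∫_0^6 f(x) v(x) dx + [u'(x) v(x)]_0^6.
Choose V so that boundary terms are either known or forced to vanish.
u is Dirichlet: u(0) = u(6) = 0. Let V = H^1_0(0, 6); then v(0) = v(6) = 0, and [u' v]_0^6 = 0.
Weak formulation: find u (satisfying any essential BC) such that ∫_0^6 u'(x) v'(x) dx = ∫_0^6 f v dx for all v ∈ V.
Substituting f(x) = sin(5*π*x/6), the right-hand side is ∫_0^6 (sin(5*π*x/6)) v dx.


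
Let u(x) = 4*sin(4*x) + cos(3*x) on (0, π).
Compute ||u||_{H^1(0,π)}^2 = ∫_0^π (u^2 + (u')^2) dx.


||u||_{H^1(0,π)}^2 = 640/7 + 141*π

u'(x) = -3*sin(3*x) + 16*cos(4*x).
Expand u² and (u')² and integrate term by term on (0, π), using: for integers n ≥ 1, ∫_0^π sin²(nx) dx = ∫_0^π cos²(nx) dx = π/2; for n ≠ n', ∫_0^π sin(nx)sin(n'x) dx = ∫_0^π cos(nx)cos(n'x) dx = 0; and by product-to-sum, ∫_0^π sin(nx)cos(n'x) dx = ½∫_0^π [sin((n+n')x) + sin((n−n')x)] dx, which is 0 when n+n' is even and 2n/(n²−n'²) when n+n' is odd (it need not vanish on (0, π)).
  u² squared terms: (4)²·∫sin(4x)² dx = 16·π/2 = 8*π;  (1)²·∫cos(3x)² dx = 1·π/2 = π/2.
  u² cross terms: 2·(4)·(1)·∫sin(4x)·cos(3x) dx = 8·(8/7) = 64/7.
  So ∫_0^π u² dx = 8*π + π/2 + 64/7 = 64/7 + 17*π/2.
  (u')² squared terms: (-3)²·∫sin(3x)² dx = 9·π/2 = 9*π/2;  (16)²·∫cos(4x)² dx = 256·π/2 = 128*π.
  (u')² cross terms: 2·(-3)·(16)·∫sin(3x)·cos(4x) dx = -96·(-6/7) = 576/7.
  So ∫_0^π (u')² dx = 9*π/2 + 128*π + 576/7 = 576/7 + 265*π/2.
||u||_{H^1}^2 = (64/7 + 17*π/2) + (576/7 + 265*π/2) = 640/7 + 141*π.


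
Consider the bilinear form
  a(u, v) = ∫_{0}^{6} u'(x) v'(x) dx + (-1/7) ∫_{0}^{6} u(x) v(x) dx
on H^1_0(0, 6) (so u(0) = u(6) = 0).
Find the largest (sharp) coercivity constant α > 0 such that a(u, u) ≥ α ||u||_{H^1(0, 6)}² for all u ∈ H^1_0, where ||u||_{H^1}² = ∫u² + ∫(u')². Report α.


α = (-36/7 + π^2)/(π^2 + 36)

Coercivity of a(·,·) on H^1_0(0, 6) means a(u, u) ≥ α ||u||_{H^1}² for every u ∈ H^1_0.
The interval has length L = 6, and Poincaré/coercivity depend only on L. Here a(u, u) = ∫(u')² + (-1/7)·∫u².
Here c = -1/7 < 0 with |c| < (π/L)² = π^2/36, so coercivity still holds. The condition a(u,u) ≥ α||u||_{H^1}² reads (1−α)∫(u')² ≥ (α−c)∫u². Any admissible α is ≤ 1 (rapidly oscillating u have ∫u²/∫(u')² → 0), and α = 1 would force 0 ≥ (1−c)∫u², impossible since c < 1; so 1−α > 0. By the sharp Poincaré inequality on H^1_0 of an interval of length L, ∫(u')² ≥ (π/L)²∫u² with equality for the first sine mode sin(π(x−x₀)/L) (x₀ the left endpoint), so the inequality holds for all u iff (1−α)(π/L)² ≥ α − c, i.e. α ≤ ((π/L)² + c)/((π/L)² + 1) = (1 + c(L/π)²)/(1 + (L/π)²). (Direct route, valid since c ≤ 0: Poincaré gives c∫u² ≥ c(L/π)²∫(u')², so a(u,u) ≥ (1 + c(L/π)²)∫(u')², while ||u||_{H^1}² ≤ (1 + (L/π)²)∫(u')²; dividing yields the same α.) With (π/L)² = π^2/36 and c = -1/7, the largest admissible constant is α = ((π/L)² + c)/((π/L)² + 1).
Simplifying, α = (-36/7 + π^2)/(π^2 + 36).


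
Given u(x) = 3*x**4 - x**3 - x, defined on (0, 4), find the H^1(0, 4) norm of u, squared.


||u||_{H^1}^2 = 52499684/105

The H^1 norm (squared) on an interval (0, L) is
  ||u||_{H^1}^2 = ∫_0^L u(x)^2 dx + ∫_0^L u'(x)^2 dx.
Compute u'(x) = 12*x**3 - 3*x**2 - 1.
Then u(x)^2 = 9*x**8 - 6*x**7 + x**6 - 6*x**5 + 2*x**4 + x**2 and u'(x)^2 = 144*x**6 - 72*x**5 + 9*x**4 - 24*x**3 + 6*x**2 + 1.
Integrate each monomial from 0 to 4 using ∫_0^4 c·x^n dx = c·4^(n+1)/(n+1):
  ∫_0^4 u(x)^2 dx = ∫_0^4 (9*x^8 - 6*x^7 + x^6 - 6*x^5 + 2*x^4 + x^2) dx. Term by term:
    ∫_0^4 9*x^8 dx = 262144;  ∫_0^4 -6*x^7 dx = -49152;  ∫_0^4 x^6 dx = 16384/7;
    ∫_0^4 -6*x^5 dx = -4096;  ∫_0^4 2*x^4 dx = 2048/5;  ∫_0^4 x^2 dx = 64/3.
  Sum: 262144 − 49152 + 16384/7 − 4096 + 2048/5 + 64/3 = 22225088/105.
  ∫_0^4 u'(x)^2 dx = ∫_0^4 (144*x^6 - 72*x^5 + 9*x^4 - 24*x^3 + 6*x^2 + 1) dx. Term by term:
    ∫_0^4 144*x^6 dx = 2359296/7;  ∫_0^4 -72*x^5 dx = -49152;  ∫_0^4 9*x^4 dx = 9216/5;
    ∫_0^4 -24*x^3 dx = -1536;  ∫_0^4 6*x^2 dx = 128;  ∫_0^4 1 dx = 4.
  Sum: 2359296/7 − 49152 + 9216/5 − 1536 + 128 + 4 = 10091532/35.
Adding: ||u||_{H^1}^2 = 22225088/105 + 10091532/35 = 52499684/105.


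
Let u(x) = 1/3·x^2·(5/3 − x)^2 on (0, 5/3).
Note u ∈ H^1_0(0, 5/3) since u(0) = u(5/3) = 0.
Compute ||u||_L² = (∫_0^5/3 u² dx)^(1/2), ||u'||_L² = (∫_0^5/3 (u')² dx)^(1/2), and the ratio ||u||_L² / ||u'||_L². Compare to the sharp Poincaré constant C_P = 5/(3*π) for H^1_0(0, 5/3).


||u||_L² / ||u'||_L² = 5*sqrt(3)/18 < C_P = 5/(3*π).

u(x) = 1/3·x^2·(5/3 − x)^2, so u'(x) = 2*x*(3*x - 5)*(6*x - 5)/27.
u(x) = 1/3·x^2·(5/3 − x)^2 vanishes at x = 0 and x = 5/3, so u ∈ H^1_0(0, 5/3). Differentiate via the product rule and integrate the resulting polynomials term by term.
  ∫_0^5/3 u² dx = ∫_0^5/3 (x^8/9 - 20*x^7/27 + 50*x^6/27 - 500*x^5/243 + 625*x^4/729) dx. Term by term:
    ∫_0^5/3 x^8/9 dx = 1953125/1594323;  ∫_0^5/3 -20*x^7/27 dx = -1953125/354294;  ∫_0^5/3 50*x^6/27 dx = 3906250/413343;
    ∫_0^5/3 -500*x^5/243 dx = -3906250/531441;  ∫_0^5/3 625*x^4/729 dx = 390625/177147.
  Sum: 1953125/1594323 − 1953125/354294 + 3906250/413343 − 3906250/531441 + 390625/177147 = 390625/22320522.
  ∫_0^5/3 (u')² dx = ∫_0^5/3 (16*x^6/9 - 80*x^5/9 + 1300*x^4/81 - 1000*x^3/81 + 2500*x^2/729) dx. Term by term:
    ∫_0^5/3 16*x^6/9 dx = 1250000/137781;  ∫_0^5/3 -80*x^5/9 dx = -625000/19683;  ∫_0^5/3 1300*x^4/81 dx = 812500/19683;
    ∫_0^5/3 -1000*x^3/81 dx = -156250/6561;  ∫_0^5/3 2500*x^2/729 dx = 312500/59049.
  Sum: 1250000/137781 − 625000/19683 + 812500/19683 − 156250/6561 + 312500/59049 = 31250/413343.
∫_0^5/3 u² dx = 390625/22320522, so ||u||_L² = 625*sqrt(42)/30618.
∫_0^5/3 (u')² dx = 31250/413343, so ||u'||_L² = 125*sqrt(14)/1701.
Ratio ||u||_L² / ||u'||_L² = 5*sqrt(3)/18.
Sharp Poincaré constant on H^1_0(0, 5/3) is C_P = L/π = 5/(3*π), achieved by sin(3*π/5·x).
A polynomial bump cannot attain the sharp Poincaré constant (only the first sine eigenfunction does), so the ratio is strictly less than C_P, consistent with ||u||_L² ≤ C_P ||u'||_L².


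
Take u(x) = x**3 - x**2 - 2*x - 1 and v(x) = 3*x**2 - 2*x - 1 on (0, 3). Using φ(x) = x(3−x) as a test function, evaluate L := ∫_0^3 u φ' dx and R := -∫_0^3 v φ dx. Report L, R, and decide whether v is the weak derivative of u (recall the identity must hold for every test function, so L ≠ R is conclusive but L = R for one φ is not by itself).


LHS = -279/20, RHS = -369/20. No, v is not the weak derivative of u.

u(x) = x**3 - x**2 - 2*x - 1, classical derivative u'(x) = 3*x**2 - 2*x - 2.
φ(x) = x(3−x), so φ'(x) = 3 - 2*x.
Note φ(0) = φ(3) = 0, so the boundary term u·φ vanishes.
LHS = ∫_0^3 u(x) φ'(x) dx = ∫_0^3 (-2*x^4 + 5*x^3 + x^2 - 4*x - 3) dx. Term by term:
  ∫_0^3 -2*x^4 dx = -486/5;  ∫_0^3 5*x^3 dx = 405/4;  ∫_0^3 x^2 dx = 9;
  ∫_0^3 -4*x dx = -18;  ∫_0^3 -3 dx = -9.
Sum: -486/5 + 405/4 + 9 − 18 − 9 = -279/20.
So LHS = -279/20.
∫_0^3 v(x) φ(x) dx = ∫_0^3 (-3*x^4 + 11*x^3 - 5*x^2 - 3*x) dx. Term by term:
  ∫_0^3 -3*x^4 dx = -729/5;  ∫_0^3 11*x^3 dx = 891/4;  ∫_0^3 -5*x^2 dx = -45;
  ∫_0^3 -3*x dx = -27/2.
Sum: -729/5 + 891/4 − 45 − 27/2 = 369/20.
So RHS = -∫_0^3 v(x) φ(x) dx = -369/20.
LHS − RHS = 9/2 ≠ 0, so the identity fails.
(For a valid weak derivative the identity must hold for EVERY test function, in particular this one. The failure shows v is NOT the weak derivative of u.)
Correct weak derivative would be u'(x) = 3*x**2 - 2*x - 2.


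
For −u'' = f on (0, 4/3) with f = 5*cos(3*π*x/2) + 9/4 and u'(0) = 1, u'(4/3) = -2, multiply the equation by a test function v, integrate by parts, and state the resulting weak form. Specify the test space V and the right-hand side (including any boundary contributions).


V = H^1(0, 4/3) (v unrestricted at boundary; u is determined up to an additive constant); weak form: ∫_0^4/3 u'v' dx = ∫_0^4/3 (5*cos(3*π*x/2) + 9/4) v dx − 2·v(4/3) − v(0) for all v ∈ V.

Multiply both sides by a test function v and integrate from 0 to 4/3:
  ∫_0^4/3 −u''(x) v(x) dx = ∫_0^4/3 f(x) v(x) dx.
Integrate the LHS by parts once:
  ∫_0^4/3 −u'' v dx = −[u'(x) v(x)]_0^4/3 + ∫_0^4/3 u'(x) v'(x) dx.
Thus ∫_0^4/3 u'(x) v'(x) dx = ∫_0^4/3 f(x) v(x) dx + [u'(x) v(x)]_0^4/3.
Choose V so that boundary terms are either known or forced to vanish.
u has inhomogeneous Neumann u'(0) = 1, u'(4/3) = -2. [u' v]_0^4/3 = (-2)·v(4/3) − (1)·v(0) = − 2·v(4/3) − v(0). Take V = H^1(0, 4/3); boundary term becomes part of RHS.
Weak formulation: find u (satisfying any essential BC) such that ∫_0^4/3 u'(x) v'(x) dx = ∫_0^4/3 f v dx − 2·v(4/3) − v(0) for all v ∈ V (Neumann data are natural BCs: they enter the RHS as boundary terms).
Substituting f(x) = 5*cos(3*π*x/2) + 9/4, the right-hand side is ∫_0^4/3 (5*cos(3*π*x/2) + 9/4) v dx − 2·v(4/3) − v(0).
Compatibility check (pure Neumann): taking v ≡ 1 ∈ V gives 0 = ∫_0^4/3 f dx + (-2) − (1), i.e. ∫_0^4/3 f dx must equal u'(0) − u'(4/3) = 3. Indeed ∫_0^4/3 (5*cos(3*π*x/2) + 9/4) dx = 3, so the data are compatible. The solution is then unique only up to an additive constant (fix it e.g. by requiring ∫_0^4/3 u dx = 0).


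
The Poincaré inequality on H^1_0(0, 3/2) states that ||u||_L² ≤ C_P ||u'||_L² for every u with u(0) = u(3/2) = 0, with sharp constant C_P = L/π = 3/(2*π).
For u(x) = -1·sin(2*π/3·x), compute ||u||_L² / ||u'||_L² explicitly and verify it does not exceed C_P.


||u||_L² / ||u'||_L² = 3/(2*π) = C_P.

u(x) = -1·sin(2*π/3·x), so u'(x) = -2*π*cos(2*π*x/3)/3.
Writing u(x) = A·sin(kπx/L) with A = -1 and k = 1, use ∫_0^L sin²(kπx/L) dx = L/2 and ∫_0^L cos²(kπx/L) dx = L/2.
u² = 1·sin²(2*π/3·x) and (u')² = 4*π^2/9·cos²(2*π/3·x), and each of sin², cos² integrates to L/2 = 3/4 over (0, 3/2).
∫_0^3/2 u² dx = 3/4, so ||u||_L² = sqrt(3)/2.
∫_0^3/2 (u')² dx = π^2/3, so ||u'||_L² = sqrt(3)*π/3.
Ratio ||u||_L² / ||u'||_L² = 3/(2*π).
Sharp Poincaré constant on H^1_0(0, 3/2) is C_P = L/π = 3/(2*π), achieved by sin(2*π/3·x).
This is the k = 1 eigenfunction (up to amplitude), so the ratio equals the sharp Poincaré constant exactly.


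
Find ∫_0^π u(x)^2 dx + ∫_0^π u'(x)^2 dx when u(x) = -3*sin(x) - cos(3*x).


||u||_{H^1(0,π)}^2 = 14*π

u'(x) = 3*sin(3*x) - 3*cos(x).
Expand u² and (u')² and integrate term by term on (0, π), using: for integers n ≥ 1, ∫_0^π sin²(nx) dx = ∫_0^π cos²(nx) dx = π/2; for n ≠ n', ∫_0^π sin(nx)sin(n'x) dx = ∫_0^π cos(nx)cos(n'x) dx = 0; and by product-to-sum, ∫_0^π sin(nx)cos(n'x) dx = ½∫_0^π [sin((n+n')x) + sin((n−n')x)] dx, which is 0 when n+n' is even and 2n/(n²−n'²) when n+n' is odd (it need not vanish on (0, π)).
  u² squared terms: (-1)²·∫cos(3x)² dx = 1·π/2 = π/2;  (-3)²·∫sin(x)² dx = 9·π/2 = 9*π/2.
  u² cross terms: 2·(-1)·(-3)·∫cos(3x)·sin(x) dx = 6·(0) = 0.
  So ∫_0^π u² dx = π/2 + 9*π/2 + 0 = 5*π.
  (u')² squared terms: (-3)²·∫cos(x)² dx = 9·π/2 = 9*π/2;  (3)²·∫sin(3x)² dx = 9·π/2 = 9*π/2.
  (u')² cross terms: 2·(-3)·(3)·∫cos(x)·sin(3x) dx = -18·(0) = 0.
  So ∫_0^π (u')² dx = 9*π/2 + 9*π/2 + 0 = 9*π.
||u||_{H^1}^2 = (5*π) + (9*π) = 14*π.


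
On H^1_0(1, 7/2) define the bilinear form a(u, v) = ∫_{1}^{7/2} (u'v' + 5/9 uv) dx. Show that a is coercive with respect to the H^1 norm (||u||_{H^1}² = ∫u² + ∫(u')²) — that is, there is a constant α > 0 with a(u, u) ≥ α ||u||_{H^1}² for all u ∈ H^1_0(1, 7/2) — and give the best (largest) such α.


α = (125 + 36*π^2)/(9*(25 + 4*π^2))

Coercivity of a(·,·) on H^1_0(1, 7/2) means a(u, u) ≥ α ||u||_{H^1}² for every u ∈ H^1_0.
The interval has length L = 5/2, and Poincaré/coercivity depend only on L. Here a(u, u) = ∫(u')² + (5/9)·∫u².
Here 0 < c = 5/9 < 1. The condition a(u,u) ≥ α||u||_{H^1}² reads (1−α)∫(u')² ≥ (α−c)∫u². Any admissible α is ≤ 1 (rapidly oscillating u have ∫u²/∫(u')² → 0), and α = 1 would force 0 ≥ (1−c)∫u², impossible since c < 1; so 1−α > 0. By the sharp Poincaré inequality on H^1_0 of an interval of length L, ∫(u')² ≥ (π/L)²∫u² with equality for the first sine mode sin(π(x−x₀)/L) (x₀ the left endpoint), so the inequality holds for all u iff (1−α)(π/L)² ≥ α − c, i.e. α ≤ ((π/L)² + c)/((π/L)² + 1) = (1 + c(L/π)²)/(1 + (L/π)²). With (π/L)² = 4*π^2/25 and c = 5/9, the largest admissible constant is α = ((π/L)² + c)/((π/L)² + 1).
Simplifying, α = (125 + 36*π^2)/(9*(25 + 4*π^2)).


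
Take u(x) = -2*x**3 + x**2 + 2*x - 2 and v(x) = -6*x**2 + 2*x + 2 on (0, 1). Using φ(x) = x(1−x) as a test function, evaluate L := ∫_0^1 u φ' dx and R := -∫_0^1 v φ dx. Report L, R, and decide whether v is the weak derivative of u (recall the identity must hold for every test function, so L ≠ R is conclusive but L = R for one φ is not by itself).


LHS = -1/5, RHS = -1/5. Yes, v = u' weakly.

u(x) = -2*x**3 + x**2 + 2*x - 2, classical derivative u'(x) = -6*x**2 + 2*x + 2.
φ(x) = x(1−x), so φ'(x) = 1 - 2*x.
Note φ(0) = φ(1) = 0, so the boundary term u·φ vanishes.
LHS = ∫_0^1 u(x) φ'(x) dx = ∫_0^1 (4*x^4 - 4*x^3 - 3*x^2 + 6*x - 2) dx. Term by term:
  ∫_0^1 4*x^4 dx = 4/5;  ∫_0^1 -4*x^3 dx = -1;  ∫_0^1 -3*x^2 dx = -1;
  ∫_0^1 6*x dx = 3;  ∫_0^1 -2 dx = -2.
Sum: 4/5 − 1 − 1 + 3 − 2 = -1/5.
So LHS = -1/5.
∫_0^1 v(x) φ(x) dx = ∫_0^1 (6*x^4 - 8*x^3 + 2*x) dx. Term by term:
  ∫_0^1 6*x^4 dx = 6/5;  ∫_0^1 -8*x^3 dx = -2;  ∫_0^1 2*x dx = 1.
Sum: 6/5 − 2 + 1 = 1/5.
So RHS = -∫_0^1 v(x) φ(x) dx = -1/5.
LHS = RHS, so the identity holds for this test φ.
Moreover u is smooth here and v(x) = u'(x) = -6*x**2 + 2*x + 2 pointwise, so the identity holds for every test function. Hence v is the weak derivative of u.


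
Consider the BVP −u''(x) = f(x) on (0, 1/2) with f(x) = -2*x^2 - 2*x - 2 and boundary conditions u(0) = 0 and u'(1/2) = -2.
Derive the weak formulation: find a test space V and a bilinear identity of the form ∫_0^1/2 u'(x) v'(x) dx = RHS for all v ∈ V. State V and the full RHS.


V = {v ∈ H^1(0, 1/2) : v(0) = 0} (test functions vanish at x = 0 where u is specified); weak form: ∫_0^1/2 u'v' dx = ∫_0^1/2 (-2*x^2 - 2*x - 2) v dx − 2·v(1/2) for all v ∈ V.

Multiply both sides by a test function v and integrate from 0 to 1/2:
  ∫_0^1/2 −u''(x) v(x) dx = ∫_0^1/2 f(x) v(x) dx.
Integrate the LHS by parts once:
  ∫_0^1/2 −u'' v dx = −[u'(x) v(x)]_0^1/2 + ∫_0^1/2 u'(x) v'(x) dx.
Thus ∫_0^1/2 u'(x) v'(x) dx = ∫_0^1/2 f(x) v(x) dx + [u'(x) v(x)]_0^1/2.
Choose V so that boundary terms are either known or forced to vanish.
Mixed BC: u(0) = 0 (Dirichlet) and u'(1/2) = -2 (Neumann). Define V = {v ∈ H^1(0, 1/2) : v(0) = 0}. Then [u' v]_0^1/2 = u'(1/2)·v(1/2) − u'(0)·0 = − 2·v(1/2).
Weak formulation: find u (satisfying any essential BC) such that ∫_0^1/2 u'(x) v'(x) dx = ∫_0^1/2 f v dx − 2·v(1/2) for all v ∈ V (Dirichlet at 0 absorbed into V; Neumann datum at x = 1/2 contributes the boundary term).
Substituting f(x) = -2*x^2 - 2*x - 2, the right-hand side is ∫_0^1/2 (-2*x^2 - 2*x - 2) v dx − 2·v(1/2).


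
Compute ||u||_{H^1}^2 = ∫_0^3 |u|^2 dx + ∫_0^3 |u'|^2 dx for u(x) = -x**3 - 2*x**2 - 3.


||u||_{H^1}^2 = 162171/70

The H^1 norm (squared) on an interval (0, L) is
  ||u||_{H^1}^2 = ∫_0^L u(x)^2 dx + ∫_0^L u'(x)^2 dx.
Compute u'(x) = -3*x**2 - 4*x.
Then u(x)^2 = x**6 + 4*x**5 + 4*x**4 + 6*x**3 + 12*x**2 + 9 and u'(x)^2 = 9*x**4 + 24*x**3 + 16*x**2.
Integrate each monomial from 0 to 3 using ∫_0^3 c·x^n dx = c·3^(n+1)/(n+1):
  ∫_0^3 u(x)^2 dx = ∫_0^3 (x^6 + 4*x^5 + 4*x^4 + 6*x^3 + 12*x^2 + 9) dx. Term by term:
    ∫_0^3 x^6 dx = 2187/7;  ∫_0^3 4*x^5 dx = 486;  ∫_0^3 4*x^4 dx = 972/5;
    ∫_0^3 6*x^3 dx = 243/2;  ∫_0^3 12*x^2 dx = 108;  ∫_0^3 9 dx = 27.
  Sum: 2187/7 + 486 + 972/5 + 243/2 + 108 + 27 = 87453/70.
  ∫_0^3 u'(x)^2 dx = ∫_0^3 (9*x^4 + 24*x^3 + 16*x^2) dx. Term by term:
    ∫_0^3 9*x^4 dx = 2187/5;  ∫_0^3 24*x^3 dx = 486;  ∫_0^3 16*x^2 dx = 144.
  Sum: 2187/5 + 486 + 144 = 5337/5.
Adding: ||u||_{H^1}^2 = 87453/70 + 5337/5 = 162171/70.


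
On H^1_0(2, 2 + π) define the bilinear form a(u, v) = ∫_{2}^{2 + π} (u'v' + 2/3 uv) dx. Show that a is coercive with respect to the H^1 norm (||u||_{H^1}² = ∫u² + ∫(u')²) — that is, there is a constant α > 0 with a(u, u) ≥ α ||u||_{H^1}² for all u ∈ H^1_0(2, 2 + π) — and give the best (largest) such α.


α = 5/6

Coercivity of a(·,·) on H^1_0(2, 2 + π) means a(u, u) ≥ α ||u||_{H^1}² for every u ∈ H^1_0.
The interval has length L = π, and Poincaré/coercivity depend only on L. Here a(u, u) = ∫(u')² + (2/3)·∫u².
Here 0 < c = 2/3 < 1. The condition a(u,u) ≥ α||u||_{H^1}² reads (1−α)∫(u')² ≥ (α−c)∫u². Any admissible α is ≤ 1 (rapidly oscillating u have ∫u²/∫(u')² → 0), and α = 1 would force 0 ≥ (1−c)∫u², impossible since c < 1; so 1−α > 0. By the sharp Poincaré inequality on H^1_0 of an interval of length L, ∫(u')² ≥ (π/L)²∫u² with equality for the first sine mode sin(π(x−x₀)/L) (x₀ the left endpoint), so the inequality holds for all u iff (1−α)(π/L)² ≥ α − c, i.e. α ≤ ((π/L)² + c)/((π/L)² + 1) = (1 + c(L/π)²)/(1 + (L/π)²). With (π/L)² = 1 and c = 2/3, the largest admissible constant is α = ((π/L)² + c)/((π/L)² + 1).
Simplifying, α = 5/6.


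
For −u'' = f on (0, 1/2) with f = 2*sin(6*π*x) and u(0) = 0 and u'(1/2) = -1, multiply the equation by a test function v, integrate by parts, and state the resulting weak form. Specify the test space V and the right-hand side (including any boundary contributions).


V = {v ∈ H^1(0, 1/2) : v(0) = 0} (test functions vanish at x = 0 where u is specified); weak form: ∫_0^1/2 u'v' dx = ∫_0^1/2 (2*sin(6*π*x)) v dx − v(1/2) for all v ∈ V.

Multiply both sides by a test function v and integrate from 0 to 1/2:
  ∫_0^1/2 −u''(x) v(x) dx = ∫_0^1/2 f(x) v(x) dx.
Integrate the LHS by parts once:
  ∫_0^1/2 −u'' v dx = −[u'(x) v(x)]_0^1/2 + ∫_0^1/2 u'(x) v'(x) dx.
Thus ∫_0^1/2 u'(x) v'(x) dx = ∫_0^1/2 f(x) v(x) dx + [u'(x) v(x)]_0^1/2.
Choose V so that boundary terms are either known or forced to vanish.
Mixed BC: u(0) = 0 (Dirichlet) and u'(1/2) = -1 (Neumann). Define V = {v ∈ H^1(0, 1/2) : v(0) = 0}. Then [u' v]_0^1/2 = u'(1/2)·v(1/2) − u'(0)·0 = − v(1/2).
Weak formulation: find u (satisfying any essential BC) such that ∫_0^1/2 u'(x) v'(x) dx = ∫_0^1/2 f v dx − v(1/2) for all v ∈ V (Dirichlet at 0 absorbed into V; Neumann datum at x = 1/2 contributes the boundary term).
Substituting f(x) = 2*sin(6*π*x), the right-hand side is ∫_0^1/2 (2*sin(6*π*x)) v dx − v(1/2).


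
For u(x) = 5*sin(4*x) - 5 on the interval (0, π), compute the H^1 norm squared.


||u||_{H^1(0,π)}^2 = 475*π/2

u'(x) = 20*cos(4*x).
Expand u² and (u')² and integrate term by term on (0, π), using: for integers n ≥ 1, ∫_0^π sin²(nx) dx = ∫_0^π cos²(nx) dx = π/2; for n ≠ n', ∫_0^π sin(nx)sin(n'x) dx = ∫_0^π cos(nx)cos(n'x) dx = 0; and by product-to-sum, ∫_0^π sin(nx)cos(n'x) dx = ½∫_0^π [sin((n+n')x) + sin((n−n')x)] dx, which is 0 when n+n' is even and 2n/(n²−n'²) when n+n' is odd (it need not vanish on (0, π)). For the constant mode: ∫_0^π 1 dx = π, ∫_0^π cos(nx) dx = 0, ∫_0^π sin(nx) dx = (1−(−1)^n)/n.
  u² squared terms: (-5)²·∫1 dx = 25·π = 25*π;  (5)²·∫sin(4x)² dx = 25·π/2 = 25*π/2.
  u² cross terms: 2·(-5)·(5)·∫1·sin(4x) dx = -50·(0) = 0.
  So ∫_0^π u² dx = 25*π + 25*π/2 + 0 = 75*π/2.
  (u')² squared terms: (20)²·∫cos(4x)² dx = 400·π/2 = 200*π.
  So ∫_0^π (u')² dx = 200*π.
||u||_{H^1}^2 = (75*π/2) + (200*π) = 475*π/2.


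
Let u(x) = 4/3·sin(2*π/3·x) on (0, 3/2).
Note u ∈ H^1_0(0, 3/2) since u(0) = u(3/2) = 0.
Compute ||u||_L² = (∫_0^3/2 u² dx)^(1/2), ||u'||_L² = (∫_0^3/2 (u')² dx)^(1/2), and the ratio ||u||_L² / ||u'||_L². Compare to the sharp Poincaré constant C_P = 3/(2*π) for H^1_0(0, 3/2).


||u||_L² / ||u'||_L² = 3/(2*π) = C_P.

u(x) = 4/3·sin(2*π/3·x), so u'(x) = 8*π*cos(2*π*x/3)/9.
Writing u(x) = A·sin(kπx/L) with A = 4/3 and k = 1, use ∫_0^L sin²(kπx/L) dx = L/2 and ∫_0^L cos²(kπx/L) dx = L/2.
u² = 16/9·sin²(2*π/3·x) and (u')² = 64*π^2/81·cos²(2*π/3·x), and each of sin², cos² integrates to L/2 = 3/4 over (0, 3/2).
∫_0^3/2 u² dx = 4/3, so ||u||_L² = 2*sqrt(3)/3.
∫_0^3/2 (u')² dx = 16*π^2/27, so ||u'||_L² = 4*sqrt(3)*π/9.
Ratio ||u||_L² / ||u'||_L² = 3/(2*π).
Sharp Poincaré constant on H^1_0(0, 3/2) is C_P = L/π = 3/(2*π), achieved by sin(2*π/3·x).
This is the k = 1 eigenfunction (up to amplitude), so the ratio equals the sharp Poincaré constant exactly.


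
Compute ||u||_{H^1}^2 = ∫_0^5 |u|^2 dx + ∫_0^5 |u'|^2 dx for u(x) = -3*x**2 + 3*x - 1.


||u||_{H^1}^2 = 8925/2

The H^1 norm (squared) on an interval (0, L) is
  ||u||_{H^1}^2 = ∫_0^L u(x)^2 dx + ∫_0^L u'(x)^2 dx.
Compute u'(x) = 3 - 6*x.
Then u(x)^2 = 9*x**4 - 18*x**3 + 15*x**2 - 6*x + 1 and u'(x)^2 = 36*x**2 - 36*x + 9.
Integrate each monomial from 0 to 5 using ∫_0^5 c·x^n dx = c·5^(n+1)/(n+1):
  ∫_0^5 u(x)^2 dx = ∫_0^5 (9*x^4 - 18*x^3 + 15*x^2 - 6*x + 1) dx. Term by term:
    ∫_0^5 9*x^4 dx = 5625;  ∫_0^5 -18*x^3 dx = -5625/2;  ∫_0^5 15*x^2 dx = 625;
    ∫_0^5 -6*x dx = -75;  ∫_0^5 1 dx = 5.
  Sum: 5625 − 5625/2 + 625 − 75 + 5 = 6735/2.
  ∫_0^5 u'(x)^2 dx = ∫_0^5 (36*x^2 - 36*x + 9) dx. Term by term:
    ∫_0^5 36*x^2 dx = 1500;  ∫_0^5 -36*x dx = -450;  ∫_0^5 9 dx = 45.
  Sum: 1500 − 450 + 45 = 1095.
Adding: ||u||_{H^1}^2 = 6735/2 + 1095 = 8925/2.


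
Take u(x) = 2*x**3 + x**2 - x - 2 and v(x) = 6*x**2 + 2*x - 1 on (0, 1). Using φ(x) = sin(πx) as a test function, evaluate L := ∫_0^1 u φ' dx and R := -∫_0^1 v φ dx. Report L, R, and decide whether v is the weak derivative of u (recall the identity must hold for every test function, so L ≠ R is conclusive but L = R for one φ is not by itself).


LHS = -6/π + 24/π^3, RHS = -6/π + 24/π^3. Yes, v = u' weakly.

u(x) = 2*x**3 + x**2 - x - 2, classical derivative u'(x) = 6*x**2 + 2*x - 1.
φ(x) = sin(πx), so φ'(x) = π*cos(π*x).
Note φ(0) = φ(1) = 0, so the boundary term u·φ vanishes.
LHS = ∫_0^1 u(x) φ'(x) dx = ∫_0^1 (2*π*x^3*cos(π*x) + π*x^2*cos(π*x) - π*x*cos(π*x) - 2*π*cos(π*x)) dx. Term by term:
  ∫_0^1 -2*π*cos(π*x) dx = 0;  ∫_0^1 π*x^2*cos(π*x) dx = -2/π;  ∫_0^1 -π*x*cos(π*x) dx = 2/π;
  ∫_0^1 2*π*x^3*cos(π*x) dx = -6/π + 24/π^3.
Sum: 0 − 2/π + 2/π + -6/π + 24/π^3 = -6/π + 24/π^3.
So LHS = -6/π + 24/π^3.
∫_0^1 v(x) φ(x) dx = ∫_0^1 (6*x^2*sin(π*x) + 2*x*sin(π*x) - sin(π*x)) dx. Term by term:
  ∫_0^1 -sin(π*x) dx = -2/π;  ∫_0^1 2*x*sin(π*x) dx = 2/π;  ∫_0^1 6*x^2*sin(π*x) dx = -24/π^3 + 6/π.
Sum: -2/π + 2/π + -24/π^3 + 6/π = -24/π^3 + 6/π.
So RHS = -∫_0^1 v(x) φ(x) dx = -6/π + 24/π^3.
LHS = RHS, so the identity holds for this test φ.
Moreover u is smooth here and v(x) = u'(x) = 6*x**2 + 2*x - 1 pointwise, so the identity holds for every test function. Hence v is the weak derivative of u.


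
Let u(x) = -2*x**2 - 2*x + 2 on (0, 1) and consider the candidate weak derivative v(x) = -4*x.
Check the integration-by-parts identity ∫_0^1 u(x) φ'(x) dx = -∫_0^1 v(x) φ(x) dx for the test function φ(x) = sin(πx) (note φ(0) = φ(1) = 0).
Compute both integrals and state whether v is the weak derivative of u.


LHS = 8/π, RHS = 4/π. No, v is not the weak derivative of u.

u(x) = -2*x**2 - 2*x + 2, classical derivative u'(x) = -4*x - 2.
φ(x) = sin(πx), so φ'(x) = π*cos(π*x).
Note φ(0) = φ(1) = 0, so the boundary term u·φ vanishes.
LHS = ∫_0^1 u(x) φ'(x) dx = ∫_0^1 (-2*π*x^2*cos(π*x) - 2*π*x*cos(π*x) + 2*π*cos(π*x)) dx. Term by term:
  ∫_0^1 2*π*cos(π*x) dx = 0;  ∫_0^1 -2*π*x*cos(π*x) dx = 4/π;  ∫_0^1 -2*π*x^2*cos(π*x) dx = 4/π.
Sum: 0 + 4/π + 4/π = 8/π.
So LHS = 8/π.
∫_0^1 v(x) φ(x) dx = ∫_0^1 (-4*x*sin(π*x)) dx. Term by term:
  ∫_0^1 -4*x*sin(π*x) dx = -4/π.
So RHS = -∫_0^1 v(x) φ(x) dx = 4/π.
LHS − RHS = 4/π ≠ 0, so the identity fails.
(For a valid weak derivative the identity must hold for EVERY test function, in particular this one. The failure shows v is NOT the weak derivative of u.)
Correct weak derivative would be u'(x) = -4*x - 2.


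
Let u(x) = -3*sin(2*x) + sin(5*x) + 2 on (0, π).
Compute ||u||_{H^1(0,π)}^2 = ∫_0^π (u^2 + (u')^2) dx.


||u||_{H^1(0,π)}^2 = 8/5 + 79*π/2

u'(x) = -6*cos(2*x) + 5*cos(5*x).
Expand u² and (u')² and integrate term by term on (0, π), using: for integers n ≥ 1, ∫_0^π sin²(nx) dx = ∫_0^π cos²(nx) dx = π/2; for n ≠ n', ∫_0^π sin(nx)sin(n'x) dx = ∫_0^π cos(nx)cos(n'x) dx = 0; and by product-to-sum, ∫_0^π sin(nx)cos(n'x) dx = ½∫_0^π [sin((n+n')x) + sin((n−n')x)] dx, which is 0 when n+n' is even and 2n/(n²−n'²) when n+n' is odd (it need not vanish on (0, π)). For the constant mode: ∫_0^π 1 dx = π, ∫_0^π cos(nx) dx = 0, ∫_0^π sin(nx) dx = (1−(−1)^n)/n.
  u² squared terms: (2)²·∫1 dx = 4·π = 4*π;  (-3)²·∫sin(2x)² dx = 9·π/2 = 9*π/2;  (1)²·∫sin(5x)² dx = 1·π/2 = π/2.
  u² cross terms: 2·(2)·(-3)·∫1·sin(2x) dx = -12·(0) = 0;  2·(2)·(1)·∫1·sin(5x) dx = 4·(2/5) = 8/5;  2·(-3)·(1)·∫sin(2x)·sin(5x) dx = -6·(0) = 0.
  So ∫_0^π u² dx = 4*π + 9*π/2 + π/2 + 0 + 8/5 + 0 = 8/5 + 9*π.
  (u')² squared terms: (-6)²·∫cos(2x)² dx = 36·π/2 = 18*π;  (5)²·∫cos(5x)² dx = 25·π/2 = 25*π/2.
  (u')² cross terms: 2·(-6)·(5)·∫cos(2x)·cos(5x) dx = -60·(0) = 0.
  So ∫_0^π (u')² dx = 18*π + 25*π/2 + 0 = 61*π/2.
||u||_{H^1}^2 = (8/5 + 9*π) + (61*π/2) = 8/5 + 79*π/2.


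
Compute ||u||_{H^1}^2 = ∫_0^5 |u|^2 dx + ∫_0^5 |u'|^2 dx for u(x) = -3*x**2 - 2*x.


||u||_{H^1}^2 = 28460/3

The H^1 norm (squared) on an interval (0, L) is
  ||u||_{H^1}^2 = ∫_0^L u(x)^2 dx + ∫_0^L u'(x)^2 dx.
Compute u'(x) = -6*x - 2.
Then u(x)^2 = 9*x**4 + 12*x**3 + 4*x**2 and u'(x)^2 = 36*x**2 + 24*x + 4.
Integrate each monomial from 0 to 5 using ∫_0^5 c·x^n dx = c·5^(n+1)/(n+1):
  ∫_0^5 u(x)^2 dx = ∫_0^5 (9*x^4 + 12*x^3 + 4*x^2) dx. Term by term:
    ∫_0^5 9*x^4 dx = 5625;  ∫_0^5 12*x^3 dx = 1875;  ∫_0^5 4*x^2 dx = 500/3.
  Sum: 5625 + 1875 + 500/3 = 23000/3.
  ∫_0^5 u'(x)^2 dx = ∫_0^5 (36*x^2 + 24*x + 4) dx. Term by term:
    ∫_0^5 36*x^2 dx = 1500;  ∫_0^5 24*x dx = 300;  ∫_0^5 4 dx = 20.
  Sum: 1500 + 300 + 20 = 1820.
Adding: ||u||_{H^1}^2 = 23000/3 + 1820 = 28460/3.


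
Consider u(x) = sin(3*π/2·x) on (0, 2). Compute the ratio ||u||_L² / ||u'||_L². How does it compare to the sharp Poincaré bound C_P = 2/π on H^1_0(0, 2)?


||u||_L² / ||u'||_L² = 2/(3*π) < C_P = 2/π.

u(x) = sin(3*π/2·x), so u'(x) = 3*π*cos(3*π*x/2)/2.
Writing u(x) = A·sin(kπx/L) with A = 1 and k = 3, use ∫_0^L sin²(kπx/L) dx = L/2 and ∫_0^L cos²(kπx/L) dx = L/2.
u² = 1·sin²(3*π/2·x) and (u')² = 9*π^2/4·cos²(3*π/2·x), and each of sin², cos² integrates to L/2 = 1 over (0, 2).
∫_0^2 u² dx = 1, so ||u||_L² = 1.
∫_0^2 (u')² dx = 9*π^2/4, so ||u'||_L² = 3*π/2.
Ratio ||u||_L² / ||u'||_L² = 2/(3*π).
Sharp Poincaré constant on H^1_0(0, 2) is C_P = L/π = 2/π, achieved by sin(π/2·x).
This is the k = 3 harmonic; the ratio L/(kπ) is strictly less than C_P = L/π, consistent with the sharp inequality ||u||_L² ≤ C_P ||u'||_L².


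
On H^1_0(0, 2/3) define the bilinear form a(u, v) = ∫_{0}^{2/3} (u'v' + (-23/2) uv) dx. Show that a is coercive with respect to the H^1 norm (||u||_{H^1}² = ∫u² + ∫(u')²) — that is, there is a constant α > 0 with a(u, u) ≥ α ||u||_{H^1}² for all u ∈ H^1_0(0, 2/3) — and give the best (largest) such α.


α = (-46 + 9*π^2)/(4 + 9*π^2)

Coercivity of a(·,·) on H^1_0(0, 2/3) means a(u, u) ≥ α ||u||_{H^1}² for every u ∈ H^1_0.
The interval has length L = 2/3, and Poincaré/coercivity depend only on L. Here a(u, u) = ∫(u')² + (-23/2)·∫u².
Here c = -23/2 < 0 with |c| < (π/L)² = 9*π^2/4, so coercivity still holds. The condition a(u,u) ≥ α||u||_{H^1}² reads (1−α)∫(u')² ≥ (α−c)∫u². Any admissible α is ≤ 1 (rapidly oscillating u have ∫u²/∫(u')² → 0), and α = 1 would force 0 ≥ (1−c)∫u², impossible since c < 1; so 1−α > 0. By the sharp Poincaré inequality on H^1_0 of an interval of length L, ∫(u')² ≥ (π/L)²∫u² with equality for the first sine mode sin(π(x−x₀)/L) (x₀ the left endpoint), so the inequality holds for all u iff (1−α)(π/L)² ≥ α − c, i.e. α ≤ ((π/L)² + c)/((π/L)² + 1) = (1 + c(L/π)²)/(1 + (L/π)²). (Direct route, valid since c ≤ 0: Poincaré gives c∫u² ≥ c(L/π)²∫(u')², so a(u,u) ≥ (1 + c(L/π)²)∫(u')², while ||u||_{H^1}² ≤ (1 + (L/π)²)∫(u')²; dividing yields the same α.) With (π/L)² = 9*π^2/4 and c = -23/2, the largest admissible constant is α = ((π/L)² + c)/((π/L)² + 1).
Simplifying, α = (-46 + 9*π^2)/(4 + 9*π^2).


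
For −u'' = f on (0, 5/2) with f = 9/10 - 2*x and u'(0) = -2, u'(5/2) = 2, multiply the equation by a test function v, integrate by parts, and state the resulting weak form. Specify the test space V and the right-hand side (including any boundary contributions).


V = H^1(0, 5/2) (v unrestricted at boundary; u is determined up to an additive constant); weak form: ∫_0^5/2 u'v' dx = ∫_0^5/2 (9/10 - 2*x) v dx + 2·v(5/2) + 2·v(0) for all v ∈ V.

Multiply both sides by a test function v and integrate from 0 to 5/2:
  ∫_0^5/2 −u''(x) v(x) dx = ∫_0^5/2 f(x) v(x) dx.
Integrate the LHS by parts once:
  ∫_0^5/2 −u'' v dx = −[u'(x) v(x)]_0^5/2 + ∫_0^5/2 u'(x) v'(x) dx.
Thus ∫_0^5/2 u'(x) v'(x) dx = ∫_0^5/2 f(x) v(x) dx + [u'(x) v(x)]_0^5/2.
Choose V so that boundary terms are either known or forced to vanish.
u has inhomogeneous Neumann u'(0) = -2, u'(5/2) = 2. [u' v]_0^5/2 = (2)·v(5/2) − (-2)·v(0) = 2·v(5/2) + 2·v(0). Take V = H^1(0, 5/2); boundary term becomes part of RHS.
Weak formulation: find u (satisfying any essential BC) such that ∫_0^5/2 u'(x) v'(x) dx = ∫_0^5/2 f v dx + 2·v(5/2) + 2·v(0) for all v ∈ V (Neumann data are natural BCs: they enter the RHS as boundary terms).
Substituting f(x) = 9/10 - 2*x, the right-hand side is ∫_0^5/2 (9/10 - 2*x) v dx + 2·v(5/2) + 2·v(0).
Compatibility check (pure Neumann): taking v ≡ 1 ∈ V gives 0 = ∫_0^5/2 f dx + (2) − (-2), i.e. ∫_0^5/2 f dx must equal u'(0) − u'(5/2) = -4. Indeed ∫_0^5/2 (9/10 - 2*x) dx = -4, so the data are compatible. The solution is then unique only up to an additive constant (fix it e.g. by requiring ∫_0^5/2 u dx = 0).


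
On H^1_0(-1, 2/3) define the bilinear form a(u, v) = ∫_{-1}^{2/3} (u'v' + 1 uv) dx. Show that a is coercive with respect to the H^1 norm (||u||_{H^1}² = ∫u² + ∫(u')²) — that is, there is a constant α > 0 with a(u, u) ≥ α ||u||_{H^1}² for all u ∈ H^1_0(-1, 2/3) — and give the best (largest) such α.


α = 1

Coercivity of a(·,·) on H^1_0(-1, 2/3) means a(u, u) ≥ α ||u||_{H^1}² for every u ∈ H^1_0.
The interval has length L = 5/3, and Poincaré/coercivity depend only on L. Here a(u, u) = ∫(u')² + (1)·∫u².
Here c = 1 ≥ 1, so a(u,u) = ∫(u')² + c∫u² ≥ ∫(u')² + ∫u² = ||u||_{H^1}², i.e. α = 1 works. No larger α is possible: a(u,u) ≥ α||u||_{H^1}² means (1−α)∫(u')² ≥ (α−c)∫u², and for the modes u_n = sin(nπ(x−x₀)/L) (x₀ the left endpoint) one has ∫u_n²/∫(u_n')² = (L/(nπ))² → 0, so a(u_n,u_n)/||u_n||_{H^1}² → 1. Hence the optimal constant is α = 1.
Therefore α = 1.


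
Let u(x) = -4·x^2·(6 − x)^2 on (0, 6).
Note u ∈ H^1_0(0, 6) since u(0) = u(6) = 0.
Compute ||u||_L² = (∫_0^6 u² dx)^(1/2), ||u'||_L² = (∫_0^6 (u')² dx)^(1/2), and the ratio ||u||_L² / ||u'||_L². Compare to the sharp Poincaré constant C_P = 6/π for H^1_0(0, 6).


||u||_L² / ||u'||_L² = sqrt(3) < C_P = 6/π.

u(x) = -4·x^2·(6 − x)^2, so u'(x) = 16*x*(-x^2 + 9*x - 18).
u(x) = -4·x^2·(6 − x)^2 vanishes at x = 0 and x = 6, so u ∈ H^1_0(0, 6). Differentiate via the product rule and integrate the resulting polynomials term by term.
  ∫_0^6 u² dx = ∫_0^6 (16*x^8 - 384*x^7 + 3456*x^6 - 13824*x^5 + 20736*x^4) dx. Term by term:
    ∫_0^6 16*x^8 dx = 17915904;  ∫_0^6 -384*x^7 dx = -80621568;  ∫_0^6 3456*x^6 dx = 967458816/7;
    ∫_0^6 -13824*x^5 dx = -107495424;  ∫_0^6 20736*x^4 dx = 161243136/5.
  Sum: 17915904 − 80621568 + 967458816/7 − 107495424 + 161243136/5 = 8957952/35.
  ∫_0^6 (u')² dx = ∫_0^6 (256*x^6 - 4608*x^5 + 29952*x^4 - 82944*x^3 + 82944*x^2) dx. Term by term:
    ∫_0^6 256*x^6 dx = 71663616/7;  ∫_0^6 -4608*x^5 dx = -35831808;  ∫_0^6 29952*x^4 dx = 232906752/5;
    ∫_0^6 -82944*x^3 dx = -26873856;  ∫_0^6 82944*x^2 dx = 5971968.
  Sum: 71663616/7 − 35831808 + 232906752/5 − 26873856 + 5971968 = 2985984/35.
∫_0^6 u² dx = 8957952/35, so ||u||_L² = 1728*sqrt(105)/35.
∫_0^6 (u')² dx = 2985984/35, so ||u'||_L² = 1728*sqrt(35)/35.
Ratio ||u||_L² / ||u'||_L² = sqrt(3).
Sharp Poincaré constant on H^1_0(0, 6) is C_P = L/π = 6/π, achieved by sin(π/6·x).
A polynomial bump cannot attain the sharp Poincaré constant (only the first sine eigenfunction does), so the ratio is strictly less than C_P, consistent with ||u||_L² ≤ C_P ||u'||_L².


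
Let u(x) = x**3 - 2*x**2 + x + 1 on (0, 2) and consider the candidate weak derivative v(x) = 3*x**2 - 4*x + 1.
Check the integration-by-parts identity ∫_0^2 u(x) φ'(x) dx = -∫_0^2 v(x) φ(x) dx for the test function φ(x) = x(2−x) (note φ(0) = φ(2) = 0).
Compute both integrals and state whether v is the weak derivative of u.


LHS = -4/5, RHS = -4/5. Yes, v = u' weakly.

u(x) = x**3 - 2*x**2 + x + 1, classical derivative u'(x) = 3*x**2 - 4*x + 1.
φ(x) = x(2−x), so φ'(x) = 2 - 2*x.
Note φ(0) = φ(2) = 0, so the boundary term u·φ vanishes.
LHS = ∫_0^2 u(x) φ'(x) dx = ∫_0^2 (-2*x^4 + 6*x^3 - 6*x^2 + 2) dx. Term by term:
  ∫_0^2 -2*x^4 dx = -64/5;  ∫_0^2 6*x^3 dx = 24;  ∫_0^2 -6*x^2 dx = -16;
  ∫_0^2 2 dx = 4.
Sum: -64/5 + 24 − 16 + 4 = -4/5.
So LHS = -4/5.
∫_0^2 v(x) φ(x) dx = ∫_0^2 (-3*x^4 + 10*x^3 - 9*x^2 + 2*x) dx. Term by term:
  ∫_0^2 -3*x^4 dx = -96/5;  ∫_0^2 10*x^3 dx = 40;  ∫_0^2 -9*x^2 dx = -24;
  ∫_0^2 2*x dx = 4.
Sum: -96/5 + 40 − 24 + 4 = 4/5.
So RHS = -∫_0^2 v(x) φ(x) dx = -4/5.
LHS = RHS, so the identity holds for this test φ.
Moreover u is smooth here and v(x) = u'(x) = 3*x**2 - 4*x + 1 pointwise, so the identity holds for every test function. Hence v is the weak derivative of u.


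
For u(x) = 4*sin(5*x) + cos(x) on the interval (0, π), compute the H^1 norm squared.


||u||_{H^1(0,π)}^2 = 209*π

u'(x) = -sin(x) + 20*cos(5*x).
Expand u² and (u')² and integrate term by term on (0, π), using: for integers n ≥ 1, ∫_0^π sin²(nx) dx = ∫_0^π cos²(nx) dx = π/2; for n ≠ n', ∫_0^π sin(nx)sin(n'x) dx = ∫_0^π cos(nx)cos(n'x) dx = 0; and by product-to-sum, ∫_0^π sin(nx)cos(n'x) dx = ½∫_0^π [sin((n+n')x) + sin((n−n')x)] dx, which is 0 when n+n' is even and 2n/(n²−n'²) when n+n' is odd (it need not vanish on (0, π)).
  u² squared terms: (4)²·∫sin(5x)² dx = 16·π/2 = 8*π;  (1)²·∫cos(x)² dx = 1·π/2 = π/2.
  u² cross terms: 2·(4)·(1)·∫sin(5x)·cos(x) dx = 8·(0) = 0.
  So ∫_0^π u² dx = 8*π + π/2 + 0 = 17*π/2.
  (u')² squared terms: (-1)²·∫sin(x)² dx = 1·π/2 = π/2;  (20)²·∫cos(5x)² dx = 400·π/2 = 200*π.
  (u')² cross terms: 2·(-1)·(20)·∫sin(x)·cos(5x) dx = -40·(0) = 0.
  So ∫_0^π (u')² dx = π/2 + 200*π + 0 = 401*π/2.
||u||_{H^1}^2 = (17*π/2) + (401*π/2) = 209*π.


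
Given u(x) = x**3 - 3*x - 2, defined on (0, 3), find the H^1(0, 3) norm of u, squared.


||u||_{H^1}^2 = 13623/35

The H^1 norm (squared) on an interval (0, L) is
  ||u||_{H^1}^2 = ∫_0^L u(x)^2 dx + ∫_0^L u'(x)^2 dx.
Compute u'(x) = 3*x**2 - 3.
Then u(x)^2 = x**6 - 6*x**4 - 4*x**3 + 9*x**2 + 12*x + 4 and u'(x)^2 = 9*x**4 - 18*x**2 + 9.
Integrate each monomial from 0 to 3 using ∫_0^3 c·x^n dx = c·3^(n+1)/(n+1):
  ∫_0^3 u(x)^2 dx = ∫_0^3 (x^6 - 6*x^4 - 4*x^3 + 9*x^2 + 12*x + 4) dx. Term by term:
    ∫_0^3 x^6 dx = 2187/7;  ∫_0^3 -6*x^4 dx = -1458/5;  ∫_0^3 -4*x^3 dx = -81;
    ∫_0^3 9*x^2 dx = 81;  ∫_0^3 12*x dx = 54;  ∫_0^3 4 dx = 12.
  Sum: 2187/7 − 1458/5 − 81 + 81 + 54 + 12 = 3039/35.
  ∫_0^3 u'(x)^2 dx = ∫_0^3 (9*x^4 - 18*x^2 + 9) dx. Term by term:
    ∫_0^3 9*x^4 dx = 2187/5;  ∫_0^3 -18*x^2 dx = -162;  ∫_0^3 9 dx = 27.
  Sum: 2187/5 − 162 + 27 = 1512/5.
Adding: ||u||_{H^1}^2 = 3039/35 + 1512/5 = 13623/35.


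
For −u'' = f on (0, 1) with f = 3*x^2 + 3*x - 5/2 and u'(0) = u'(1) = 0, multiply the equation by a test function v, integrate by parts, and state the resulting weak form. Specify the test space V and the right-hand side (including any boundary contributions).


V = H^1(0, 1) (no boundary constraint on v; u is determined up to an additive constant); weak form: ∫_0^1 u'v' dx = ∫_0^1 (3*x^2 + 3*x - 5/2) v dx for all v ∈ V.

Multiply both sides by a test function v and integrate from 0 to 1:
  ∫_0^1 −u''(x) v(x) dx = ∫_0^1 f(x) v(x) dx.
Integrate the LHS by parts once:
  ∫_0^1 −u'' v dx = −[u'(x) v(x)]_0^1 + ∫_0^1 u'(x) v'(x) dx.
Thus ∫_0^1 u'(x) v'(x) dx = ∫_0^1 f(x) v(x) dx + [u'(x) v(x)]_0^1.
Choose V so that boundary terms are either known or forced to vanish.
u has homogeneous Neumann: u'(0) = u'(1) = 0. So [u' v]_0^1 = 0·v(1) − 0·v(0) = 0 for any v; take V = H^1(0, 1).
Weak formulation: find u (satisfying any essential BC) such that ∫_0^1 u'(x) v'(x) dx = ∫_0^1 f v dx for all v ∈ V (homogeneous Neumann, so boundary terms vanish).
Substituting f(x) = 3*x^2 + 3*x - 5/2, the right-hand side is ∫_0^1 (3*x^2 + 3*x - 5/2) v dx.
Compatibility check (pure Neumann): taking v ≡ 1 ∈ V gives 0 = ∫_0^1 f dx + (0) − (0), i.e. ∫_0^1 f dx must equal u'(0) − u'(1) = 0. Indeed ∫_0^1 (3*x^2 + 3*x - 5/2) dx = 0, so the data are compatible. The solution is then unique only up to an additive constant (fix it e.g. by requiring ∫_0^1 u dx = 0).
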